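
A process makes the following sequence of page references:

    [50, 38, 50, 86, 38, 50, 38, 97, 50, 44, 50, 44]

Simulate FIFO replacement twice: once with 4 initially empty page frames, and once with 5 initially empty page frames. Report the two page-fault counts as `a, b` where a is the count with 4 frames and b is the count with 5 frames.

6, 5

4 frames: F F . F . . . F . F F . → 6 faults.
5 frames: F F . F . . . F . F . . → 5 faults.
5 < 6: adding a frame reduced faults, as is typical.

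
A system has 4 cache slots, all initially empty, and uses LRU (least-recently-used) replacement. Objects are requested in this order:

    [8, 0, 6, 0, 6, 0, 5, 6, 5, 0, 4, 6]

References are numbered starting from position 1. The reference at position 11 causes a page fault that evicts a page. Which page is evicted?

pos 1: 8 → miss, frames [8]
pos 2: 0 → miss, frames [8, 0]
pos 3: 6 → miss, frames [8, 0, 6]
pos 4: 0 → hit
pos 5: 6 → hit
pos 6: 0 → hit
pos 7: 5 → miss, frames [8, 6, 0, 5]
pos 8: 6 → hit
pos 9: 5 → hit
pos 10: 0 → hit
pos 11: 4 → miss, evict 8, frames [6, 5, 0, 4]
At position 11, page 8 is evicted.

8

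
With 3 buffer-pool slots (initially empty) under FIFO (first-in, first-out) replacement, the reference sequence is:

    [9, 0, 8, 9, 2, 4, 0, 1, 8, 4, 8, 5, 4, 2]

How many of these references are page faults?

9 → miss, frames {9}
0 → miss, frames {9,0}
8 → miss, frames {9,0,8}
9 → hit
2 → miss, evict 9, frames {0,8,2}
4 → miss, evict 0, frames {8,2,4}
0 → miss, evict 8, frames {2,4,0}
1 → miss, evict 2, frames {4,0,1}
8 → miss, evict 4, frames {0,1,8}
4 → miss, evict 0, frames {1,8,4}
8 → hit
5 → miss, evict 1, frames {8,4,5}
4 → hit
2 → miss, evict 8, frames {4,5,2}
Page faults: 11.

11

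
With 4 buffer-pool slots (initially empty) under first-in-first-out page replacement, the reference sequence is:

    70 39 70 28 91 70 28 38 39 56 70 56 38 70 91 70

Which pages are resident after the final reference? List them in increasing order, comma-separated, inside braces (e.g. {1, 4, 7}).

{38, 56, 70, 91}

70 -> miss, frames [70]
39 -> miss, frames [70, 39]
70 -> hit
28 -> miss, frames [70, 39, 28]
91 -> miss, frames [70, 39, 28, 91]
70 -> hit
28 -> hit
38 -> miss, evict 70, frames [39, 28, 91, 38]
39 -> hit
56 -> miss, evict 39, frames [28, 91, 38, 56]
70 -> miss, evict 28, frames [91, 38, 56, 70]
56 -> hit
38 -> hit
70 -> hit
91 -> hit
70 -> hit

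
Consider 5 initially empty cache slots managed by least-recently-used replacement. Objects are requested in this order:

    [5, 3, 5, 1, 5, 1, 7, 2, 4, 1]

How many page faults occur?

5 → miss, frames (5)
3 → miss, frames (5 3)
5 → hit
1 → miss, frames (3 5 1)
5 → hit
1 → hit
7 → miss, frames (3 5 1 7)
2 → miss, frames (3 5 1 7 2)
4 → miss, evict 3, frames (5 1 7 2 4)
1 → hit
Page faults: 6.

6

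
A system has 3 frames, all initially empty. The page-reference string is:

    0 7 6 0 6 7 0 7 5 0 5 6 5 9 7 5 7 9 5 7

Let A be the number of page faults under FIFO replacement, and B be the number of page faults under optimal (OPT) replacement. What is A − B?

2

Under FIFO: F F F . . . . . F F . . . F F F . . . . → 8 faults.
Under OPT: F F F . . . . . F . . . . F F . . . . . → 6 faults.
A − B = 8 − 6 = 2.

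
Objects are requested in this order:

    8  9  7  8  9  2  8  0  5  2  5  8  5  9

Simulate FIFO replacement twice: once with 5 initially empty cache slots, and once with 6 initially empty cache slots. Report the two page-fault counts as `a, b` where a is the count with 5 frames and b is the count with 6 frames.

8, 6

5 frames: F F F . . F . F F . . F . F → 8 faults.
6 frames: F F F . . F . F F . . . . . → 6 faults.
6 < 8: adding a frame reduced faults, as is typical.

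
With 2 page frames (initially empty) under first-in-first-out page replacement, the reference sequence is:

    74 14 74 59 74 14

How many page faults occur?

5

74: fault, frames [74]
14: fault, frames [74, 14]
74: hit
59: fault, evict 74, frames [14, 59]
74: fault, evict 14, frames [59, 74]
14: fault, evict 59, frames [74, 14]
Page faults: 5.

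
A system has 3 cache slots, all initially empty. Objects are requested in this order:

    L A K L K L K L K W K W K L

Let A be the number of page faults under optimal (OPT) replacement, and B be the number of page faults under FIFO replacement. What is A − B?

Under OPT: F F F . . . . . . F . . . . → 4 faults.
Under FIFO: F F F . . . . . . F . . . F → 5 faults.
A − B = 4 − 5 = -1.

-1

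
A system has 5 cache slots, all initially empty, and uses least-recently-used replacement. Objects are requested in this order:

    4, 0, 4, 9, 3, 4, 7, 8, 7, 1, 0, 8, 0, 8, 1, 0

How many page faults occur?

4: miss, frames {4}
0: miss, frames {4,0}
4: hit
9: miss, frames {0,4,9}
3: miss, frames {0,4,9,3}
4: hit
7: miss, frames {0,9,3,4,7}
8: miss, evict 0, frames {9,3,4,7,8}
7: hit
1: miss, evict 9, frames {3,4,8,7,1}
0: miss, evict 3, frames {4,8,7,1,0}
8: hit
0: hit
8: hit
1: hit
0: hit
Page faults: 8.

8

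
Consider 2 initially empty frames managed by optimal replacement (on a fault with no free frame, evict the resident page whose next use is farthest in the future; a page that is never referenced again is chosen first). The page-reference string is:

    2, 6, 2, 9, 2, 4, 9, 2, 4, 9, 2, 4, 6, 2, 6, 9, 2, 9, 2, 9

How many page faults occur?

2: fault, frames (2)
6: fault, frames (2 6)
2: hit
9: fault, evict 6, frames (2 9)
2: hit
4: fault, evict 2, frames (9 4)
9: hit
2: fault, evict 9, frames (4 2)
4: hit
9: fault, evict 4, frames (2 9)
2: hit
4: fault, evict 9, frames (2 4)
6: fault, evict 4, frames (2 6)
2: hit
6: hit
9: fault, evict 6, frames (2 9)
2: hit
9: hit
2: hit
9: hit
Page faults: 9.

9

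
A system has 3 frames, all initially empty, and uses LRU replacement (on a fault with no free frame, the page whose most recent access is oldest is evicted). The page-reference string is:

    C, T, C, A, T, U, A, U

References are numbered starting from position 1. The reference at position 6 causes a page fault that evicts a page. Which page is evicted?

C

pos 1: C → miss, frames (C)
pos 2: T → miss, frames (C T)
pos 3: C → hit
pos 4: A → miss, frames (T C A)
pos 5: T → hit
pos 6: U → miss, evict C, frames (A T U)
At position 6, page C is evicted.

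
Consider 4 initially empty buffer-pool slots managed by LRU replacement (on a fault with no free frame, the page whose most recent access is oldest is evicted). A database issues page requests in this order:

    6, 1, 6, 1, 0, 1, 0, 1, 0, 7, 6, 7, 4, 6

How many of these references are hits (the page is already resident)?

6 → miss, frames {6}
1 → miss, frames {6,1}
6 → hit
1 → hit
0 → miss, frames {6,1,0}
1 → hit
0 → hit
1 → hit
0 → hit
7 → miss, frames {6,1,0,7}
6 → hit
7 → hit
4 → miss, evict 1, frames {0,6,7,4}
6 → hit
Hits: 9.

9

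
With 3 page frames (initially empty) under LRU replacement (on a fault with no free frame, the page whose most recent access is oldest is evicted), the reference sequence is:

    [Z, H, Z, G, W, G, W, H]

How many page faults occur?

Z: fault, frames (Z)
H: fault, frames (Z H)
Z: hit
G: fault, frames (H Z G)
W: fault, evict H, frames (Z G W)
G: hit
W: hit
H: fault, evict Z, frames (G W H)
Page faults: 5.

5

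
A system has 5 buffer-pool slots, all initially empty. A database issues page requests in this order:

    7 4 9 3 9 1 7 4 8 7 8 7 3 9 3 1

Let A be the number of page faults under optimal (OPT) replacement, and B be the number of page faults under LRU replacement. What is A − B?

-3

Under OPT: F F F F . F . . F . . . . . . . → 6 faults.
Under LRU: F F F F . F . . F . . . F F . F → 9 faults.
A − B = 6 − 9 = -3.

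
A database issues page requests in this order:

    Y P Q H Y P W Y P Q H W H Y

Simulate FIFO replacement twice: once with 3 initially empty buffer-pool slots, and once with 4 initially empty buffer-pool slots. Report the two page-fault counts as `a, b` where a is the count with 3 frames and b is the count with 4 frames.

3 frames: F F F F F F F . . F F . . F → 10 faults.
4 frames: F F F F . . F F F F F F . F → 11 faults.
11 > 10: adding a frame increased faults — Belady's anomaly.

10, 11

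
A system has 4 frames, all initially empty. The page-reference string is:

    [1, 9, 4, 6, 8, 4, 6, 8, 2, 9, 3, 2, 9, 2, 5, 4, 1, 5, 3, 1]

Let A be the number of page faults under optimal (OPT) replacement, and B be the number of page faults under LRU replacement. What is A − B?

-3

Under OPT: F F F F F . . . F . F . . . F . F . . . → 9 faults.
Under LRU: F F F F F . . . F F F . . . F F F . F . → 12 faults.
A − B = 9 − 12 = -3.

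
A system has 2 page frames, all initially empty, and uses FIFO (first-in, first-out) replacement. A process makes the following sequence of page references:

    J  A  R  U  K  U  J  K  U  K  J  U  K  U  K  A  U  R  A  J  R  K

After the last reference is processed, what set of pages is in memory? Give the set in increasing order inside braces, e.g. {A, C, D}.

J → fault, frames (J)
A → fault, frames (J A)
R → fault, evict J, frames (A R)
U → fault, evict A, frames (R U)
K → fault, evict R, frames (U K)
U → hit
J → fault, evict U, frames (K J)
K → hit
U → fault, evict K, frames (J U)
K → fault, evict J, frames (U K)
J → fault, evict U, frames (K J)
U → fault, evict K, frames (J U)
K → fault, evict J, frames (U K)
U → hit
K → hit
A → fault, evict U, frames (K A)
U → fault, evict K, frames (A U)
R → fault, evict A, frames (U R)
A → fault, evict U, frames (R A)
J → fault, evict R, frames (A J)
R → fault, evict A, frames (J R)
K → fault, evict J, frames (R K)

{K, R}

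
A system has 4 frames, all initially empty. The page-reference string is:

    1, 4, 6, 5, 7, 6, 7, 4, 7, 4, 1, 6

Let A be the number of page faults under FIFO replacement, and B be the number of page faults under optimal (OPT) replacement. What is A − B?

1

Under FIFO: F F F F F . . . . . F . → 6 faults.
Under OPT: F F F F F . . . . . . . → 5 faults.
A − B = 6 − 5 = 1.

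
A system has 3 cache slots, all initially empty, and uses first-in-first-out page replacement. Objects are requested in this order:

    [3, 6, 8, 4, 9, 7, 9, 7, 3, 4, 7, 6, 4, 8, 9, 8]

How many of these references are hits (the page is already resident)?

3 -> fault, frames [3]
6 -> fault, frames [3, 6]
8 -> fault, frames [3, 6, 8]
4 -> fault, evict 3, frames [6, 8, 4]
9 -> fault, evict 6, frames [8, 4, 9]
7 -> fault, evict 8, frames [4, 9, 7]
9 -> hit
7 -> hit
3 -> fault, evict 4, frames [9, 7, 3]
4 -> fault, evict 9, frames [7, 3, 4]
7 -> hit
6 -> fault, evict 7, frames [3, 4, 6]
4 -> hit
8 -> fault, evict 3, frames [4, 6, 8]
9 -> fault, evict 4, frames [6, 8, 9]
8 -> hit
Hits: 5.

5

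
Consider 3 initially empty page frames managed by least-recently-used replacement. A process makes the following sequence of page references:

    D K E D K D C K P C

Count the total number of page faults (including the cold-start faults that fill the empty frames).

D → miss, frames {D}
K → miss, frames {D,K}
E → miss, frames {D,K,E}
D → hit
K → hit
D → hit
C → miss, evict E, frames {K,D,C}
K → hit
P → miss, evict D, frames {C,K,P}
C → hit
Page faults: 5.

5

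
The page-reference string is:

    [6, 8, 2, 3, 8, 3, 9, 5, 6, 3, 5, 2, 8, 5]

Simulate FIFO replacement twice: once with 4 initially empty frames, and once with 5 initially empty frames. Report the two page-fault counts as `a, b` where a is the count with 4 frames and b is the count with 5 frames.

9, 8

4 frames: F F F F . . F F F . . F F . → 9 faults.
5 frames: F F F F . . F F F . . . F . → 8 faults.
8 < 9: adding a frame reduced faults, as is typical.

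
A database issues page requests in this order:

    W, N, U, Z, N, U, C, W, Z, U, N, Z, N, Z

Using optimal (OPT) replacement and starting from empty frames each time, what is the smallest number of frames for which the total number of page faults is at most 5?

5

f=1: 14 faults
f=2: 9 faults
f=3: 7 faults
f=4: 6 faults
f=5: 5 faults
Smallest f with faults ≤ 5 is 5.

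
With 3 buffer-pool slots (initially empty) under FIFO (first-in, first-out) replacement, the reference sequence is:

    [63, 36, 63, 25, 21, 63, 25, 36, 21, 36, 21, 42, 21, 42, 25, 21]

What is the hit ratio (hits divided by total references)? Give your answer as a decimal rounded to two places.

63 → fault, frames {63}
36 → fault, frames {63,36}
63 → hit
25 → fault, frames {63,36,25}
21 → fault, evict 63, frames {36,25,21}
63 → fault, evict 36, frames {25,21,63}
25 → hit
36 → fault, evict 25, frames {21,63,36}
21 → hit
36 → hit
21 → hit
42 → fault, evict 21, frames {63,36,42}
21 → fault, evict 63, frames {36,42,21}
42 → hit
25 → fault, evict 36, frames {42,21,25}
21 → hit
Hits: 7 of 16 references → 7/16 = 0.4375.

0.44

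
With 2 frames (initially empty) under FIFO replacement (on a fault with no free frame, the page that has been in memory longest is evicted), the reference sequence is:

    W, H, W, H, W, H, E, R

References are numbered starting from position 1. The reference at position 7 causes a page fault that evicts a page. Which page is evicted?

pos 1: W -> miss, frames [W]
pos 2: H -> miss, frames [W, H]
pos 3: W -> hit
pos 4: H -> hit
pos 5: W -> hit
pos 6: H -> hit
pos 7: E -> miss, evict W, frames [H, E]
At position 7, page W is evicted.

W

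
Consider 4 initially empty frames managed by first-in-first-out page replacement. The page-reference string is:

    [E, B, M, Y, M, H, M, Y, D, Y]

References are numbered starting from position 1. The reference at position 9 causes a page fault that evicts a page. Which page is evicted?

B

pos 1: E → miss, frames (E)
pos 2: B → miss, frames (E B)
pos 3: M → miss, frames (E B M)
pos 4: Y → miss, frames (E B M Y)
pos 5: M → hit
pos 6: H → miss, evict E, frames (B M Y H)
pos 7: M → hit
pos 8: Y → hit
pos 9: D → miss, evict B, frames (M Y H D)
At position 9, page B is evicted.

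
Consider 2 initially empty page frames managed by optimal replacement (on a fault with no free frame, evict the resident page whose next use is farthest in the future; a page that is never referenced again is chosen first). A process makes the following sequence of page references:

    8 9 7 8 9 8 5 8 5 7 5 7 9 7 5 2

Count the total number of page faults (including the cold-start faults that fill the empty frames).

9

8: miss, frames (8)
9: miss, frames (8 9)
7: miss, evict 9, frames (8 7)
8: hit
9: miss, evict 7, frames (8 9)
8: hit
5: miss, evict 9, frames (8 5)
8: hit
5: hit
7: miss, evict 8, frames (5 7)
5: hit
7: hit
9: miss, evict 5, frames (7 9)
7: hit
5: miss, evict 9, frames (7 5)
2: miss, evict 5, frames (7 2)
Page faults: 9.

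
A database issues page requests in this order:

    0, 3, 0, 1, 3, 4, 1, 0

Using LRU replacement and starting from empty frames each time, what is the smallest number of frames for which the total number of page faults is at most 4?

4

f=1: 8 faults
f=2: 7 faults
f=3: 5 faults
f=4: 4 faults
Smallest f with faults ≤ 4 is 4.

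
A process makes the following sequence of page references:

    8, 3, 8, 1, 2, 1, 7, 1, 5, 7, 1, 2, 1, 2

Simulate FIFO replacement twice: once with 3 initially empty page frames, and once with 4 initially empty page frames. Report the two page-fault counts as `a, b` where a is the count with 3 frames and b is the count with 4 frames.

8, 6

3 frames: F F . F F . F . F . F F . . → 8 faults.
4 frames: F F . F F . F . F . . . . . → 6 faults.
6 < 8: adding a frame reduced faults, as is typical.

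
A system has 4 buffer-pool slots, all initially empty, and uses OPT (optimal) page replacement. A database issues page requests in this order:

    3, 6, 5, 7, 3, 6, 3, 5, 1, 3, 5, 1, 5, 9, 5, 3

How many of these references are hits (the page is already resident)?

10

3 → miss, frames {3}
6 → miss, frames {3,6}
5 → miss, frames {3,6,5}
7 → miss, frames {3,6,5,7}
3 → hit
6 → hit
3 → hit
5 → hit
1 → miss, evict 7, frames {3,6,5,1}
3 → hit
5 → hit
1 → hit
5 → hit
9 → miss, evict 1, frames {3,6,5,9}
5 → hit
3 → hit
Hits: 10.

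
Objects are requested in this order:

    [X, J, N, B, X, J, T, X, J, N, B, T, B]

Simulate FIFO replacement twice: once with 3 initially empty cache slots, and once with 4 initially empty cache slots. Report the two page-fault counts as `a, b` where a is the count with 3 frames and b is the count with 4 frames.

9, 10

3 frames: F F F F F F F . . F F . . → 9 faults.
4 frames: F F F F . . F F F F F F . → 10 faults.
10 > 9: adding a frame increased faults — Belady's anomaly.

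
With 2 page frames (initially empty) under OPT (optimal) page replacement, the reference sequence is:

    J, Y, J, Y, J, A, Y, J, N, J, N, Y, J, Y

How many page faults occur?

6

J -> miss, frames {J}
Y -> miss, frames {J,Y}
J -> hit
Y -> hit
J -> hit
A -> miss, evict J, frames {Y,A}
Y -> hit
J -> miss, evict A, frames {Y,J}
N -> miss, evict Y, frames {J,N}
J -> hit
N -> hit
Y -> miss, evict N, frames {J,Y}
J -> hit
Y -> hit
Page faults: 6.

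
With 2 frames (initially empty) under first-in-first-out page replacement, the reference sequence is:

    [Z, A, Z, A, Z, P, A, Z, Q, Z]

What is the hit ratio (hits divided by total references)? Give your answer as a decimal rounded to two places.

0.50

Z: fault, frames {Z}
A: fault, frames {Z,A}
Z: hit
A: hit
Z: hit
P: fault, evict Z, frames {A,P}
A: hit
Z: fault, evict A, frames {P,Z}
Q: fault, evict P, frames {Z,Q}
Z: hit
Hits: 5 of 10 references → 5/10 = 0.5000.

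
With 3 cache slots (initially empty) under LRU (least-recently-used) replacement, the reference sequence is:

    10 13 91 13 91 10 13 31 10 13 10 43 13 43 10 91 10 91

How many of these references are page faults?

6

10 → fault, frames [10]
13 → fault, frames [10, 13]
91 → fault, frames [10, 13, 91]
13 → hit
91 → hit
10 → hit
13 → hit
31 → fault, evict 91, frames [10, 13, 31]
10 → hit
13 → hit
10 → hit
43 → fault, evict 31, frames [13, 10, 43]
13 → hit
43 → hit
10 → hit
91 → fault, evict 13, frames [43, 10, 91]
10 → hit
91 → hit
Page faults: 6.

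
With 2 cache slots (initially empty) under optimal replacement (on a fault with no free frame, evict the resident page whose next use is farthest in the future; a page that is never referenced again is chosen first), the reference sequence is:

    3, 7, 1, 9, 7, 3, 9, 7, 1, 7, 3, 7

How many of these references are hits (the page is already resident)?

4

3: fault, frames {3}
7: fault, frames {3,7}
1: fault, evict 3, frames {7,1}
9: fault, evict 1, frames {7,9}
7: hit
3: fault, evict 7, frames {9,3}
9: hit
7: fault, evict 9, frames {3,7}
1: fault, evict 3, frames {7,1}
7: hit
3: fault, evict 1, frames {7,3}
7: hit
Hits: 4.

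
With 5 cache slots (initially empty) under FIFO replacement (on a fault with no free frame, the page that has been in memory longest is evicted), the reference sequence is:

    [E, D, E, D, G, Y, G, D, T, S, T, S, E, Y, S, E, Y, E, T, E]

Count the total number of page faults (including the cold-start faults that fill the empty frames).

7

E: fault, frames [E]
D: fault, frames [E, D]
E: hit
D: hit
G: fault, frames [E, D, G]
Y: fault, frames [E, D, G, Y]
G: hit
D: hit
T: fault, frames [E, D, G, Y, T]
S: fault, evict E, frames [D, G, Y, T, S]
T: hit
S: hit
E: fault, evict D, frames [G, Y, T, S, E]
Y: hit
S: hit
E: hit
Y: hit
E: hit
T: hit
E: hit
Page faults: 7.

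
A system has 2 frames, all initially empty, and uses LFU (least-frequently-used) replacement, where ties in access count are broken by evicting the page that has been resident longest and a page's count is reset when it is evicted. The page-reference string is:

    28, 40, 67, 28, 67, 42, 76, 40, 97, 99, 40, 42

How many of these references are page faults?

11

28: miss, frames [28]
40: miss, frames [28, 40]
67: miss, evict 28, frames [40, 67]
28: miss, evict 40, frames [67, 28]
67: hit
42: miss, evict 28, frames [67, 42]
76: miss, evict 42, frames [67, 76]
40: miss, evict 76, frames [67, 40]
97: miss, evict 40, frames [67, 97]
99: miss, evict 97, frames [67, 99]
40: miss, evict 99, frames [67, 40]
42: miss, evict 40, frames [67, 42]
Page faults: 11.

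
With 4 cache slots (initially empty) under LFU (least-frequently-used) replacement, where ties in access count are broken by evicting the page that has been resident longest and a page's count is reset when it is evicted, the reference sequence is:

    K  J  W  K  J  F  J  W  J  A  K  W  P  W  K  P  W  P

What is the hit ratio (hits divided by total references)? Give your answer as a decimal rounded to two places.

K: miss, frames {K}
J: miss, frames {K,J}
W: miss, frames {K,J,W}
K: hit
J: hit
F: miss, frames {K,J,W,F}
J: hit
W: hit
J: hit
A: miss, evict F, frames {K,J,W,A}
K: hit
W: hit
P: miss, evict A, frames {K,J,W,P}
W: hit
K: hit
P: hit
W: hit
P: hit
Hits: 12 of 18 references → 12/18 = 0.6667.

0.67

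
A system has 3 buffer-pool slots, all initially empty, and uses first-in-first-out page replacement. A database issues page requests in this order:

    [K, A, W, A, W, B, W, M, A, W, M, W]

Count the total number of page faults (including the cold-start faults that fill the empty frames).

K: miss, frames {K}
A: miss, frames {K,A}
W: miss, frames {K,A,W}
A: hit
W: hit
B: miss, evict K, frames {A,W,B}
W: hit
M: miss, evict A, frames {W,B,M}
A: miss, evict W, frames {B,M,A}
W: miss, evict B, frames {M,A,W}
M: hit
W: hit
Page faults: 7.

7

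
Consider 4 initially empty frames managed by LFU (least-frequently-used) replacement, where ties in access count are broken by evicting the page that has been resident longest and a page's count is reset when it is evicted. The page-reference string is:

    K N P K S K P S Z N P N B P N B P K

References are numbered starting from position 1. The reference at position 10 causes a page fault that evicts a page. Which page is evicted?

pos 1: K → miss, frames (K)
pos 2: N → miss, frames (K N)
pos 3: P → miss, frames (K N P)
pos 4: K → hit
pos 5: S → miss, frames (K N P S)
pos 6: K → hit
pos 7: P → hit
pos 8: S → hit
pos 9: Z → miss, evict N, frames (K P S Z)
pos 10: N → miss, evict Z, frames (K P S N)
At position 10, page Z is evicted.

Z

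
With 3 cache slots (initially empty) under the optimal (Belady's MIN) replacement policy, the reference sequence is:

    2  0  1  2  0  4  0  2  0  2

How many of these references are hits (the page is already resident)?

6

2: fault, frames [2]
0: fault, frames [2, 0]
1: fault, frames [2, 0, 1]
2: hit
0: hit
4: fault, evict 1, frames [2, 0, 4]
0: hit
2: hit
0: hit
2: hit
Hits: 6.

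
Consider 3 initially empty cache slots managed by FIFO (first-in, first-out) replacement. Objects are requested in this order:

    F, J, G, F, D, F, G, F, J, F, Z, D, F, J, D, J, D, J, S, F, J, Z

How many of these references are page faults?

12

F: fault, frames {F}
J: fault, frames {F,J}
G: fault, frames {F,J,G}
F: hit
D: fault, evict F, frames {J,G,D}
F: fault, evict J, frames {G,D,F}
G: hit
F: hit
J: fault, evict G, frames {D,F,J}
F: hit
Z: fault, evict D, frames {F,J,Z}
D: fault, evict F, frames {J,Z,D}
F: fault, evict J, frames {Z,D,F}
J: fault, evict Z, frames {D,F,J}
D: hit
J: hit
D: hit
J: hit
S: fault, evict D, frames {F,J,S}
F: hit
J: hit
Z: fault, evict F, frames {J,S,Z}
Page faults: 12.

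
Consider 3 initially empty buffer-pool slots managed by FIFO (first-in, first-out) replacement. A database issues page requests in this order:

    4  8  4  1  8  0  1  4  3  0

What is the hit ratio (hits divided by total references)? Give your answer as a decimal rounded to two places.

0.40

4 → miss, frames (4)
8 → miss, frames (4 8)
4 → hit
1 → miss, frames (4 8 1)
8 → hit
0 → miss, evict 4, frames (8 1 0)
1 → hit
4 → miss, evict 8, frames (1 0 4)
3 → miss, evict 1, frames (0 4 3)
0 → hit
Hits: 4 of 10 references → 4/10 = 0.4000.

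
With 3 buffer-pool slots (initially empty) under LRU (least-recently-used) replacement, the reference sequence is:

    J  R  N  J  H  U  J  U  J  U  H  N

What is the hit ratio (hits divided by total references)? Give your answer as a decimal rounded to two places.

J -> miss, frames {J}
R -> miss, frames {J,R}
N -> miss, frames {J,R,N}
J -> hit
H -> miss, evict R, frames {N,J,H}
U -> miss, evict N, frames {J,H,U}
J -> hit
U -> hit
J -> hit
U -> hit
H -> hit
N -> miss, evict J, frames {U,H,N}
Hits: 6 of 12 references → 6/12 = 0.5000.

0.50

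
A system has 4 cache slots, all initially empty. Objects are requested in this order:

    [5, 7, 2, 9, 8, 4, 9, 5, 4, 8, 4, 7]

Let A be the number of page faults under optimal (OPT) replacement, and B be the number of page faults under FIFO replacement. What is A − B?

-1

Under OPT: F F F F F F . . . . . F → 7 faults.
Under FIFO: F F F F F F . F . . . F → 8 faults.
A − B = 7 − 8 = -1.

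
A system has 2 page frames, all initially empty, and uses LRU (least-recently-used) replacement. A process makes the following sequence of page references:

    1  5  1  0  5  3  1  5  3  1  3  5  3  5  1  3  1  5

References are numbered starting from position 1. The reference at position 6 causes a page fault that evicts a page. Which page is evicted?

0

pos 1: 1: fault, frames (1)
pos 2: 5: fault, frames (1 5)
pos 3: 1: hit
pos 4: 0: fault, evict 5, frames (1 0)
pos 5: 5: fault, evict 1, frames (0 5)
pos 6: 3: fault, evict 0, frames (5 3)
At position 6, page 0 is evicted.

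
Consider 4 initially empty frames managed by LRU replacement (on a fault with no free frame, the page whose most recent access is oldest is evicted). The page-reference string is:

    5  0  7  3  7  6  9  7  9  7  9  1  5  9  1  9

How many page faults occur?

5 → fault, frames {5}
0 → fault, frames {5,0}
7 → fault, frames {5,0,7}
3 → fault, frames {5,0,7,3}
7 → hit
6 → fault, evict 5, frames {0,3,7,6}
9 → fault, evict 0, frames {3,7,6,9}
7 → hit
9 → hit
7 → hit
9 → hit
1 → fault, evict 3, frames {6,7,9,1}
5 → fault, evict 6, frames {7,9,1,5}
9 → hit
1 → hit
9 → hit
Page faults: 8.

8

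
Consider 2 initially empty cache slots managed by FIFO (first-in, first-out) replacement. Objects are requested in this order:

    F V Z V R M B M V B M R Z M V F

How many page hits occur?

F: fault, frames (F)
V: fault, frames (F V)
Z: fault, evict F, frames (V Z)
V: hit
R: fault, evict V, frames (Z R)
M: fault, evict Z, frames (R M)
B: fault, evict R, frames (M B)
M: hit
V: fault, evict M, frames (B V)
B: hit
M: fault, evict B, frames (V M)
R: fault, evict V, frames (M R)
Z: fault, evict M, frames (R Z)
M: fault, evict R, frames (Z M)
V: fault, evict Z, frames (M V)
F: fault, evict M, frames (V F)
Hits: 3.

3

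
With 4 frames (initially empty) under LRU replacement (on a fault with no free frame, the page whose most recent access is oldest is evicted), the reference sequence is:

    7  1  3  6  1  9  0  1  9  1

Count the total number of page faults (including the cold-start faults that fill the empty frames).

6

7 -> fault, frames {7}
1 -> fault, frames {7,1}
3 -> fault, frames {7,1,3}
6 -> fault, frames {7,1,3,6}
1 -> hit
9 -> fault, evict 7, frames {3,6,1,9}
0 -> fault, evict 3, frames {6,1,9,0}
1 -> hit
9 -> hit
1 -> hit
Page faults: 6.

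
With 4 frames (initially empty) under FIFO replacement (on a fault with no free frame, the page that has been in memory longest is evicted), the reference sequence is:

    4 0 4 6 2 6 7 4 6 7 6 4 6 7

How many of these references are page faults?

6

4: miss, frames {4}
0: miss, frames {4,0}
4: hit
6: miss, frames {4,0,6}
2: miss, frames {4,0,6,2}
6: hit
7: miss, evict 4, frames {0,6,2,7}
4: miss, evict 0, frames {6,2,7,4}
6: hit
7: hit
6: hit
4: hit
6: hit
7: hit
Page faults: 6.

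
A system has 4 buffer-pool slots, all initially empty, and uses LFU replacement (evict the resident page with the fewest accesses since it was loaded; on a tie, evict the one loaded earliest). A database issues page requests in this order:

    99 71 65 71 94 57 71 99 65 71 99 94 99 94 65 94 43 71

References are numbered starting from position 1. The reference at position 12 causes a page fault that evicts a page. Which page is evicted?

pos 1: 99: miss, frames (99)
pos 2: 71: miss, frames (99 71)
pos 3: 65: miss, frames (99 71 65)
pos 4: 71: hit
pos 5: 94: miss, frames (99 71 65 94)
pos 6: 57: miss, evict 99, frames (71 65 94 57)
pos 7: 71: hit
pos 8: 99: miss, evict 65, frames (71 94 57 99)
pos 9: 65: miss, evict 94, frames (71 57 99 65)
pos 10: 71: hit
pos 11: 99: hit
pos 12: 94: miss, evict 57, frames (71 99 65 94)
At position 12, page 57 is evicted.

57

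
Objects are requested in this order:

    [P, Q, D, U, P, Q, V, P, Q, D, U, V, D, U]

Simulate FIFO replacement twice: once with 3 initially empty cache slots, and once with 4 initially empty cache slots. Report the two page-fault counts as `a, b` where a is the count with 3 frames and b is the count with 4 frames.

9, 10

3 frames: F F F F F F F . . F F . . . → 9 faults.
4 frames: F F F F . . F F F F F F . . → 10 faults.
10 > 9: adding a frame increased faults — Belady's anomaly.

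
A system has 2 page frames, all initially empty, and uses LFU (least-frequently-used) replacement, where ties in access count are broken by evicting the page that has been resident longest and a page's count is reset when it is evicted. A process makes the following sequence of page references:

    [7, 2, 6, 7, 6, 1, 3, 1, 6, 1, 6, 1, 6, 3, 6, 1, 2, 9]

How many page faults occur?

11

7 -> fault, frames (7)
2 -> fault, frames (7 2)
6 -> fault, evict 7, frames (2 6)
7 -> fault, evict 2, frames (6 7)
6 -> hit
1 -> fault, evict 7, frames (6 1)
3 -> fault, evict 1, frames (6 3)
1 -> fault, evict 3, frames (6 1)
6 -> hit
1 -> hit
6 -> hit
1 -> hit
6 -> hit
3 -> fault, evict 1, frames (6 3)
6 -> hit
1 -> fault, evict 3, frames (6 1)
2 -> fault, evict 1, frames (6 2)
9 -> fault, evict 2, frames (6 9)
Page faults: 11.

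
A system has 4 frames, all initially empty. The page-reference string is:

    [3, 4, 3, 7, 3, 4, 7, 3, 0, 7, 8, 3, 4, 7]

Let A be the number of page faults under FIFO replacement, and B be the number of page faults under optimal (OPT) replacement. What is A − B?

Under FIFO: F F . F . . . . F . F F F F → 8 faults.
Under OPT: F F . F . . . . F . F . . . → 5 faults.
A − B = 8 − 5 = 3.

3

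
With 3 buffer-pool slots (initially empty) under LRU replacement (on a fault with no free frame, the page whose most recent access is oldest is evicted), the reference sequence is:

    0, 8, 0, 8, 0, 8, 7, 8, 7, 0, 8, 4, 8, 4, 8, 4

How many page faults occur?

0: fault, frames {0}
8: fault, frames {0,8}
0: hit
8: hit
0: hit
8: hit
7: fault, frames {0,8,7}
8: hit
7: hit
0: hit
8: hit
4: fault, evict 7, frames {0,8,4}
8: hit
4: hit
8: hit
4: hit
Page faults: 4.

4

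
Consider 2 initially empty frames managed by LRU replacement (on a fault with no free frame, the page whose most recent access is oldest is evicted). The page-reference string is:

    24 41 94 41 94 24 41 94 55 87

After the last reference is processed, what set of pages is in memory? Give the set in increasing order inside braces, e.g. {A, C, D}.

24 -> fault, frames [24]
41 -> fault, frames [24, 41]
94 -> fault, evict 24, frames [41, 94]
41 -> hit
94 -> hit
24 -> fault, evict 41, frames [94, 24]
41 -> fault, evict 94, frames [24, 41]
94 -> fault, evict 24, frames [41, 94]
55 -> fault, evict 41, frames [94, 55]
87 -> fault, evict 94, frames [55, 87]

{55, 87}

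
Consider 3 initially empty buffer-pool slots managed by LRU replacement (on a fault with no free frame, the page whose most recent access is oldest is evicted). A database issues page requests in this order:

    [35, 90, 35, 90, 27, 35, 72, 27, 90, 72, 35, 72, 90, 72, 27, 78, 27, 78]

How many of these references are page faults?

8

35 -> fault, frames {35}
90 -> fault, frames {35,90}
35 -> hit
90 -> hit
27 -> fault, frames {35,90,27}
35 -> hit
72 -> fault, evict 90, frames {27,35,72}
27 -> hit
90 -> fault, evict 35, frames {72,27,90}
72 -> hit
35 -> fault, evict 27, frames {90,72,35}
72 -> hit
90 -> hit
72 -> hit
27 -> fault, evict 35, frames {90,72,27}
78 -> fault, evict 90, frames {72,27,78}
27 -> hit
78 -> hit
Page faults: 8.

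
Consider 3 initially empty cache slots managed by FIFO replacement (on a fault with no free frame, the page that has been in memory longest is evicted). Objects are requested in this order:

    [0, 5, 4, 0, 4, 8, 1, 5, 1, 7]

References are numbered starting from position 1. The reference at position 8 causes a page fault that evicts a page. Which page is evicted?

4

pos 1: 0 → miss, frames (0)
pos 2: 5 → miss, frames (0 5)
pos 3: 4 → miss, frames (0 5 4)
pos 4: 0 → hit
pos 5: 4 → hit
pos 6: 8 → miss, evict 0, frames (5 4 8)
pos 7: 1 → miss, evict 5, frames (4 8 1)
pos 8: 5 → miss, evict 4, frames (8 1 5)
At position 8, page 4 is evicted.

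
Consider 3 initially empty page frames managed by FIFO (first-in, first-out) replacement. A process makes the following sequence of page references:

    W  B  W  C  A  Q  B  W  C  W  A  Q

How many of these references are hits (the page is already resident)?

W -> fault, frames {W}
B -> fault, frames {W,B}
W -> hit
C -> fault, frames {W,B,C}
A -> fault, evict W, frames {B,C,A}
Q -> fault, evict B, frames {C,A,Q}
B -> fault, evict C, frames {A,Q,B}
W -> fault, evict A, frames {Q,B,W}
C -> fault, evict Q, frames {B,W,C}
W -> hit
A -> fault, evict B, frames {W,C,A}
Q -> fault, evict W, frames {C,A,Q}
Hits: 2.

2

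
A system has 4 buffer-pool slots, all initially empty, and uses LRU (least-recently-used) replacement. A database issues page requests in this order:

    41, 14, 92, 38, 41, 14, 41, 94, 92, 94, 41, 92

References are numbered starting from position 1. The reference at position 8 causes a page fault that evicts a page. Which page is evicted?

pos 1: 41: fault, frames {41}
pos 2: 14: fault, frames {41,14}
pos 3: 92: fault, frames {41,14,92}
pos 4: 38: fault, frames {41,14,92,38}
pos 5: 41: hit
pos 6: 14: hit
pos 7: 41: hit
pos 8: 94: fault, evict 92, frames {38,14,41,94}
At position 8, page 92 is evicted.

92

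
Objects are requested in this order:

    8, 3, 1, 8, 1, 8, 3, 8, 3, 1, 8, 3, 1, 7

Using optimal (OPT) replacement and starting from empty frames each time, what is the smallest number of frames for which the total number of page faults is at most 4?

3

f=1: 14 faults
f=2: 7 faults
f=3: 4 faults
f=4: 4 faults
Smallest f with faults ≤ 4 is 3.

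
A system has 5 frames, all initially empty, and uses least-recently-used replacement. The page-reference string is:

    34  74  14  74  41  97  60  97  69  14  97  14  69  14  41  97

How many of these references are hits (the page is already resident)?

34: miss, frames {34}
74: miss, frames {34,74}
14: miss, frames {34,74,14}
74: hit
41: miss, frames {34,14,74,41}
97: miss, frames {34,14,74,41,97}
60: miss, evict 34, frames {14,74,41,97,60}
97: hit
69: miss, evict 14, frames {74,41,60,97,69}
14: miss, evict 74, frames {41,60,97,69,14}
97: hit
14: hit
69: hit
14: hit
41: hit
97: hit
Hits: 8.

8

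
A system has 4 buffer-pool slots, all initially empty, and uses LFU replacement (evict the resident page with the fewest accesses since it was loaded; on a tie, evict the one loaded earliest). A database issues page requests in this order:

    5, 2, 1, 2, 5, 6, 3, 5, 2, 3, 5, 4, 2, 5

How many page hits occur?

8

5: miss, frames {5}
2: miss, frames {5,2}
1: miss, frames {5,2,1}
2: hit
5: hit
6: miss, frames {5,2,1,6}
3: miss, evict 1, frames {5,2,6,3}
5: hit
2: hit
3: hit
5: hit
4: miss, evict 6, frames {5,2,3,4}
2: hit
5: hit
Hits: 8.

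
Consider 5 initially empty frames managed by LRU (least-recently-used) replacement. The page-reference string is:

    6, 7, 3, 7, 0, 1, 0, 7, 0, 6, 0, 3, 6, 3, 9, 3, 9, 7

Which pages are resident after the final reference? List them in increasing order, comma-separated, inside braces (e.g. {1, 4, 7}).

6 → miss, frames {6}
7 → miss, frames {6,7}
3 → miss, frames {6,7,3}
7 → hit
0 → miss, frames {6,3,7,0}
1 → miss, frames {6,3,7,0,1}
0 → hit
7 → hit
0 → hit
6 → hit
0 → hit
3 → hit
6 → hit
3 → hit
9 → miss, evict 1, frames {7,0,6,3,9}
3 → hit
9 → hit
7 → hit

{0, 3, 6, 7, 9}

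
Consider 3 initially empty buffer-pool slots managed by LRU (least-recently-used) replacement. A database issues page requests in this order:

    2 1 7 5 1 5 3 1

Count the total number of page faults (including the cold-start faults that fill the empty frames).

2 → fault, frames {2}
1 → fault, frames {2,1}
7 → fault, frames {2,1,7}
5 → fault, evict 2, frames {1,7,5}
1 → hit
5 → hit
3 → fault, evict 7, frames {1,5,3}
1 → hit
Page faults: 5.

5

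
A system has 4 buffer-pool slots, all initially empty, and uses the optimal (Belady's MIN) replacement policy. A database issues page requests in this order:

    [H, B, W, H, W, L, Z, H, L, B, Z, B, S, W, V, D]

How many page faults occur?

9

H: fault, frames {H}
B: fault, frames {H,B}
W: fault, frames {H,B,W}
H: hit
W: hit
L: fault, frames {H,B,W,L}
Z: fault, evict W, frames {H,B,L,Z}
H: hit
L: hit
B: hit
Z: hit
B: hit
S: fault, evict Z, frames {H,B,L,S}
W: fault, evict S, frames {H,B,L,W}
V: fault, evict W, frames {H,B,L,V}
D: fault, evict V, frames {H,B,L,D}
Page faults: 9.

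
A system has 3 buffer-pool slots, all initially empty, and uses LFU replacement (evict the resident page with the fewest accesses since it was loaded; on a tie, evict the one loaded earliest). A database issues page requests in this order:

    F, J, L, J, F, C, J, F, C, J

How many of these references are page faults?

F: miss, frames (F)
J: miss, frames (F J)
L: miss, frames (F J L)
J: hit
F: hit
C: miss, evict L, frames (F J C)
J: hit
F: hit
C: hit
J: hit
Page faults: 4.

4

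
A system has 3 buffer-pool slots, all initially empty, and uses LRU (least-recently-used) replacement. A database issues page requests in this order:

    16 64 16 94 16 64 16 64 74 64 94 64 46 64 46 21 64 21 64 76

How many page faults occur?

8

16 → fault, frames (16)
64 → fault, frames (16 64)
16 → hit
94 → fault, frames (64 16 94)
16 → hit
64 → hit
16 → hit
64 → hit
74 → fault, evict 94, frames (16 64 74)
64 → hit
94 → fault, evict 16, frames (74 64 94)
64 → hit
46 → fault, evict 74, frames (94 64 46)
64 → hit
46 → hit
21 → fault, evict 94, frames (64 46 21)
64 → hit
21 → hit
64 → hit
76 → fault, evict 46, frames (21 64 76)
Page faults: 8.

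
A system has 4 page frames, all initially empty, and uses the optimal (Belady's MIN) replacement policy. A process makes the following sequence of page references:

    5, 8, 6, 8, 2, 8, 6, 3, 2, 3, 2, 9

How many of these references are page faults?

5: miss, frames {5}
8: miss, frames {5,8}
6: miss, frames {5,8,6}
8: hit
2: miss, frames {5,8,6,2}
8: hit
6: hit
3: miss, evict 6, frames {5,8,2,3}
2: hit
3: hit
2: hit
9: miss, evict 3, frames {5,8,2,9}
Page faults: 6.

6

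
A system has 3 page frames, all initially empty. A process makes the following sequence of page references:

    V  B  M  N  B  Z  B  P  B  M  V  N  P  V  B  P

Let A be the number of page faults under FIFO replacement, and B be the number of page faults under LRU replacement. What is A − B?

1

Under FIFO: F F F F . F F F . F F F F . F . → 12 faults.
Under LRU: F F F F . F . F . F F F F . F . → 11 faults.
A − B = 12 − 11 = 1.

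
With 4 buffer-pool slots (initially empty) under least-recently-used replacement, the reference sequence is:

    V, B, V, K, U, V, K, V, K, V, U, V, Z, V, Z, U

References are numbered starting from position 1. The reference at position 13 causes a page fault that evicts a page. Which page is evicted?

B

pos 1: V: fault, frames (V)
pos 2: B: fault, frames (V B)
pos 3: V: hit
pos 4: K: fault, frames (B V K)
pos 5: U: fault, frames (B V K U)
pos 6: V: hit
pos 7: K: hit
pos 8: V: hit
pos 9: K: hit
pos 10: V: hit
pos 11: U: hit
pos 12: V: hit
pos 13: Z: fault, evict B, frames (K U V Z)
At position 13, page B is evicted.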